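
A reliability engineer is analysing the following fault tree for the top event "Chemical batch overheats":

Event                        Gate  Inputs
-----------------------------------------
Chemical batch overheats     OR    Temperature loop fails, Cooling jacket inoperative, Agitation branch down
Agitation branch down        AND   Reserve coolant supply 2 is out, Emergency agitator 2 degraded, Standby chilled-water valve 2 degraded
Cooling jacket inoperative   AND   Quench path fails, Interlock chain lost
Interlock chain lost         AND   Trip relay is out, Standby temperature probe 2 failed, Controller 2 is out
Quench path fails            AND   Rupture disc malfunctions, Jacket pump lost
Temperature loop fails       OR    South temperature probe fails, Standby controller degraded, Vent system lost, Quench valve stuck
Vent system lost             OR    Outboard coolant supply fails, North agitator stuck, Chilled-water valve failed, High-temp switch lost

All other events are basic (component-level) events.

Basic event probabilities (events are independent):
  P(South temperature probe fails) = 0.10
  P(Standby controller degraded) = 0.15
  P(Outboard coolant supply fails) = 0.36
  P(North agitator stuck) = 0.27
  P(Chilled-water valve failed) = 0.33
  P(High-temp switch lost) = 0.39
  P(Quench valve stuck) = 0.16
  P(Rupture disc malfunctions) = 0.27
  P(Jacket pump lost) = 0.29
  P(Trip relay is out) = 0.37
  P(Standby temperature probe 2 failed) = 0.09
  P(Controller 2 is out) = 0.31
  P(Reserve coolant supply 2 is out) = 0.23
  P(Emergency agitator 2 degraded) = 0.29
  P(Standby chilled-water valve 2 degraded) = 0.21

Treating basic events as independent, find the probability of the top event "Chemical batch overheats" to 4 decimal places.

0.8791

P(Vent system lost) [OR] = 1 − (1−0.36) × (1−0.27) × (1−0.33) × (1−0.39) = 0.809055
P(Temperature loop fails) [OR] = 1 − (1−0.10) × (1−0.15) × (1−0.809055) × (1−0.16) = 0.877299
P(Quench path fails) [AND] = 0.27 × 0.29 = 0.078300
P(Interlock chain lost) [AND] = 0.37 × 0.09 × 0.31 = 0.010323
P(Cooling jacket inoperative) [AND] = 0.078300 × 0.010323 = 0.000808
P(Agitation branch down) [AND] = 0.23 × 0.29 × 0.21 = 0.014007
P(Chemical batch overheats) [OR] = 1 − (1−0.877299) × (1−0.000808) × (1−0.014007) = 0.879115
Rounded to 4 decimal places: P(Chemical batch overheats) ≈ 0.8791.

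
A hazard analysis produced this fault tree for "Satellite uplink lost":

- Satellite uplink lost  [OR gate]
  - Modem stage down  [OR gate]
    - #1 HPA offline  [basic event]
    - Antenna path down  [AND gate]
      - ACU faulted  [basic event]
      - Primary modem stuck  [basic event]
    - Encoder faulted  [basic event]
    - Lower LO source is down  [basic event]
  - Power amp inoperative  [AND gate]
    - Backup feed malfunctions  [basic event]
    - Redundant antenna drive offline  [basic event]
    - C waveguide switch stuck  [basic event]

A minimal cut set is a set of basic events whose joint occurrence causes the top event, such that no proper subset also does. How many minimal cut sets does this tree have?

5

Antenna path down [AND]: one cut set from each child combined → 1 × 1 = 1 cut set(s).
Modem stage down [OR]: union of children's cut sets → 4 cut set(s).
Power amp inoperative [AND]: one cut set from each child combined → 1 × 1 × 1 = 1 cut set(s).
Satellite uplink lost [OR]: union of children's cut sets → 5 cut set(s).
Minimal cut sets: {#1 HPA offline}; {ACU faulted, Primary modem stuck}; {Encoder faulted}; {Lower LO source is down}; {Backup feed malfunctions, C waveguide switch stuck, Redundant antenna drive offline}.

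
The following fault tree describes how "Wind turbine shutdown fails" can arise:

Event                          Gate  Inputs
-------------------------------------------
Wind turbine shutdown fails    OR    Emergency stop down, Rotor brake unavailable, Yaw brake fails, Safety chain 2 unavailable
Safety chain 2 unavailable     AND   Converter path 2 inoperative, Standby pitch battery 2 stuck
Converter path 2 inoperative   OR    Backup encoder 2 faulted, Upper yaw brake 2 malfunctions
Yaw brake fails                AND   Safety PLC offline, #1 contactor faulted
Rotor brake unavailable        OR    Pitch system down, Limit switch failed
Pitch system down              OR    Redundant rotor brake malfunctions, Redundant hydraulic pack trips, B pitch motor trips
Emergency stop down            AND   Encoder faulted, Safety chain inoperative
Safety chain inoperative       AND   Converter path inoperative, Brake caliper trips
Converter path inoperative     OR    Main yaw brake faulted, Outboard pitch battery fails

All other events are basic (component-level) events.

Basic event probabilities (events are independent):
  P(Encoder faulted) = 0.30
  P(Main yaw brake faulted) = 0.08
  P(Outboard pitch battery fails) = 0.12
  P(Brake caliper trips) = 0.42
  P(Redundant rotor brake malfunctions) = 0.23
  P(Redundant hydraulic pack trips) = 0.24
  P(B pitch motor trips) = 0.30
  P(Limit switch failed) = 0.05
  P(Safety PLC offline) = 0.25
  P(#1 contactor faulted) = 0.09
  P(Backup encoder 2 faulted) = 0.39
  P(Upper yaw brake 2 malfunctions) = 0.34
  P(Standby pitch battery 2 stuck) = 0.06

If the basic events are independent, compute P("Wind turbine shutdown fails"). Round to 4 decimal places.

0.6420

P(Converter path inoperative) [OR] = 1 − (1−0.08) × (1−0.12) = 0.190400
P(Safety chain inoperative) [AND] = 0.190400 × 0.42 = 0.079968
P(Emergency stop down) [AND] = 0.30 × 0.079968 = 0.023990
P(Pitch system down) [OR] = 1 − (1−0.23) × (1−0.24) × (1−0.30) = 0.590360
P(Rotor brake unavailable) [OR] = 1 − (1−0.590360) × (1−0.05) = 0.610842
P(Yaw brake fails) [AND] = 0.25 × 0.09 = 0.022500
P(Converter path 2 inoperative) [OR] = 1 − (1−0.39) × (1−0.34) = 0.597400
P(Safety chain 2 unavailable) [AND] = 0.597400 × 0.06 = 0.035844
P(Wind turbine shutdown fails) [OR] = 1 − (1−0.023990) × (1−0.610842) × (1−0.022500) × (1−0.035844) = 0.642032
Rounded to 4 decimal places: P(Wind turbine shutdown fails) ≈ 0.6420.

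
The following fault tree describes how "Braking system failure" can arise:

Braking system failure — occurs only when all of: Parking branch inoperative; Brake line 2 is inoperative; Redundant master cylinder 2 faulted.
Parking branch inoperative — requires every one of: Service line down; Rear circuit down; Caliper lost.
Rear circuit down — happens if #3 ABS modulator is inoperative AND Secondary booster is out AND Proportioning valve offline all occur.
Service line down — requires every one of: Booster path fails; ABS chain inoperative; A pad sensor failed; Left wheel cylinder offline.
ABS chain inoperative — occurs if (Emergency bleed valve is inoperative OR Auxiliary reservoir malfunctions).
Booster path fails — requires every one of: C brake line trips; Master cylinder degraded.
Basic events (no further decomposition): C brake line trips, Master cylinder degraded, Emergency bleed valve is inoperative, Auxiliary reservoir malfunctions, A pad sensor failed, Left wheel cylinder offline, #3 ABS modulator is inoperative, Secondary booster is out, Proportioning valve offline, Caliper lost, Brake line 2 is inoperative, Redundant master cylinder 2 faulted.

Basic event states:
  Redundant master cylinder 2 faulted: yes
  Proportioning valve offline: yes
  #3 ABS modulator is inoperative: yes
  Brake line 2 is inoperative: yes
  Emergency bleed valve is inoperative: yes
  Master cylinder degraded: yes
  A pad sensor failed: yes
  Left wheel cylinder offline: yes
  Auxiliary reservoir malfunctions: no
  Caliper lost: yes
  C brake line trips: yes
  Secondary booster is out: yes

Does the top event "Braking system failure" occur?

Booster path fails [AND]: C brake line trips=occurs, Master cylinder degraded=occurs → all inputs occur → occurs.
ABS chain inoperative [OR]: Emergency bleed valve is inoperative=occurs, Auxiliary reservoir malfunctions=not → at least one input occurs → occurs.
Service line down [AND]: Booster path fails=occurs, ABS chain inoperative=occurs, A pad sensor failed=occurs, Left wheel cylinder offline=occurs → all inputs occur → occurs.
Rear circuit down [AND]: #3 ABS modulator is inoperative=occurs, Secondary booster is out=occurs, Proportioning valve offline=occurs → all inputs occur → occurs.
Parking branch inoperative [AND]: Service line down=occurs, Rear circuit down=occurs, Caliper lost=occurs → all inputs occur → occurs.
Braking system failure [AND]: Parking branch inoperative=occurs, Brake line 2 is inoperative=occurs, Redundant master cylinder 2 faulted=occurs → all inputs occur → occurs.

Yes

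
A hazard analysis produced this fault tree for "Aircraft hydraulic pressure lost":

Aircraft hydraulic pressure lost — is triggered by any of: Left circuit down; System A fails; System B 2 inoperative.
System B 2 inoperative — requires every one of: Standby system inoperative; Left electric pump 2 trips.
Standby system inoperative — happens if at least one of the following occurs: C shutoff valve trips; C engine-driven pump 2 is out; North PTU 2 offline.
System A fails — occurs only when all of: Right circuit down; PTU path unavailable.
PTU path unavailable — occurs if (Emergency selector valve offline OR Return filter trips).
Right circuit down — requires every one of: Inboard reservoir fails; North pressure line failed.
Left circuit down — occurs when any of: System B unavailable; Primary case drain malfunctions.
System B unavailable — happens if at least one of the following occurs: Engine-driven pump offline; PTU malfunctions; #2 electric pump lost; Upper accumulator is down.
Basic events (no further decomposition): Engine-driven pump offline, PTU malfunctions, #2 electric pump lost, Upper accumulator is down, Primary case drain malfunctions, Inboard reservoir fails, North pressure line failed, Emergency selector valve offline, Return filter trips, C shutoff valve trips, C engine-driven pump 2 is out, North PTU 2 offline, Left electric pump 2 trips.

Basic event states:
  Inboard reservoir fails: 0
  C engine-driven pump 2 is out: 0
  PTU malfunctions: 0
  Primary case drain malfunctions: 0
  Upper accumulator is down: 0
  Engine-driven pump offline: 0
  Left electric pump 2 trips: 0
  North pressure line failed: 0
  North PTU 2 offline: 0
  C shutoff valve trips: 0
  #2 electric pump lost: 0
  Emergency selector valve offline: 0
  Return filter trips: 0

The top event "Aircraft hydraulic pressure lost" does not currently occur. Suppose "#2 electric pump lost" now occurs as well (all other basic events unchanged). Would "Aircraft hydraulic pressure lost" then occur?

Counterfactual: set "#2 electric pump lost" to occurred.
System B unavailable [OR]: Engine-driven pump offline=not, PTU malfunctions=not, #2 electric pump lost=occurs, Upper accumulator is down=not → at least one input occurs → occurs.
Left circuit down [OR]: System B unavailable=occurs, Primary case drain malfunctions=not → at least one input occurs → occurs.
Right circuit down [AND]: Inboard reservoir fails=not, North pressure line failed=not → not all inputs occur → does not occur.
PTU path unavailable [OR]: Emergency selector valve offline=not, Return filter trips=not → no input occurs → does not occur.
System A fails [AND]: Right circuit down=not, PTU path unavailable=not → not all inputs occur → does not occur.
Standby system inoperative [OR]: C shutoff valve trips=not, C engine-driven pump 2 is out=not, North PTU 2 offline=not → no input occurs → does not occur.
System B 2 inoperative [AND]: Standby system inoperative=not, Left electric pump 2 trips=not → not all inputs occur → does not occur.
Aircraft hydraulic pressure lost [OR]: Left circuit down=occurs, System A fails=not, System B 2 inoperative=not → at least one input occurs → occurs.

Yes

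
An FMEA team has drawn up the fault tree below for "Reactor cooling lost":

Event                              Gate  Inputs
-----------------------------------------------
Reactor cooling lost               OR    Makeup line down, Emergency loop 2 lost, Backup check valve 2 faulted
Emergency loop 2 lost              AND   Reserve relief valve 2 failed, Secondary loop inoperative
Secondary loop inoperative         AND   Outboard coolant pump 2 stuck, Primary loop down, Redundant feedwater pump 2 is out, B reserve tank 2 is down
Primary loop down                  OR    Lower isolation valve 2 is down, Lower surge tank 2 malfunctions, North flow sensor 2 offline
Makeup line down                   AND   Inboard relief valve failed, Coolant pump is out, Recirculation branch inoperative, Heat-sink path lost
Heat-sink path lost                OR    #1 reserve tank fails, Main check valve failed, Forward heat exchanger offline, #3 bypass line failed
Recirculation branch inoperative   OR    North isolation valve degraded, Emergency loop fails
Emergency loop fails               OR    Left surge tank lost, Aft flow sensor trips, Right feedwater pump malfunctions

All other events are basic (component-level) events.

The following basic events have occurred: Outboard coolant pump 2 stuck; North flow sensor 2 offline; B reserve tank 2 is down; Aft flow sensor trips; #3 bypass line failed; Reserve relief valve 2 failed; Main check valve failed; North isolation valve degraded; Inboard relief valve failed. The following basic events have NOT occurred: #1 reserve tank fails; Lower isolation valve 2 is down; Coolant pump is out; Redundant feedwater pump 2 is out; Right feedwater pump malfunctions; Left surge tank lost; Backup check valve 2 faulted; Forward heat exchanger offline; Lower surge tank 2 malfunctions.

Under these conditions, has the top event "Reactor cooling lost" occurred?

Emergency loop fails [OR]: Left surge tank lost=not, Aft flow sensor trips=occurs, Right feedwater pump malfunctions=not → at least one input occurs → occurs.
Recirculation branch inoperative [OR]: North isolation valve degraded=occurs, Emergency loop fails=occurs → at least one input occurs → occurs.
Heat-sink path lost [OR]: #1 reserve tank fails=not, Main check valve failed=occurs, Forward heat exchanger offline=not, #3 bypass line failed=occurs → at least one input occurs → occurs.
Makeup line down [AND]: Inboard relief valve failed=occurs, Coolant pump is out=not, Recirculation branch inoperative=occurs, Heat-sink path lost=occurs → not all inputs occur → does not occur.
Primary loop down [OR]: Lower isolation valve 2 is down=not, Lower surge tank 2 malfunctions=not, North flow sensor 2 offline=occurs → at least one input occurs → occurs.
Secondary loop inoperative [AND]: Outboard coolant pump 2 stuck=occurs, Primary loop down=occurs, Redundant feedwater pump 2 is out=not, B reserve tank 2 is down=occurs → not all inputs occur → does not occur.
Emergency loop 2 lost [AND]: Reserve relief valve 2 failed=occurs, Secondary loop inoperative=not → not all inputs occur → does not occur.
Reactor cooling lost [OR]: Makeup line down=not, Emergency loop 2 lost=not, Backup check valve 2 faulted=not → no input occurs → does not occur.

No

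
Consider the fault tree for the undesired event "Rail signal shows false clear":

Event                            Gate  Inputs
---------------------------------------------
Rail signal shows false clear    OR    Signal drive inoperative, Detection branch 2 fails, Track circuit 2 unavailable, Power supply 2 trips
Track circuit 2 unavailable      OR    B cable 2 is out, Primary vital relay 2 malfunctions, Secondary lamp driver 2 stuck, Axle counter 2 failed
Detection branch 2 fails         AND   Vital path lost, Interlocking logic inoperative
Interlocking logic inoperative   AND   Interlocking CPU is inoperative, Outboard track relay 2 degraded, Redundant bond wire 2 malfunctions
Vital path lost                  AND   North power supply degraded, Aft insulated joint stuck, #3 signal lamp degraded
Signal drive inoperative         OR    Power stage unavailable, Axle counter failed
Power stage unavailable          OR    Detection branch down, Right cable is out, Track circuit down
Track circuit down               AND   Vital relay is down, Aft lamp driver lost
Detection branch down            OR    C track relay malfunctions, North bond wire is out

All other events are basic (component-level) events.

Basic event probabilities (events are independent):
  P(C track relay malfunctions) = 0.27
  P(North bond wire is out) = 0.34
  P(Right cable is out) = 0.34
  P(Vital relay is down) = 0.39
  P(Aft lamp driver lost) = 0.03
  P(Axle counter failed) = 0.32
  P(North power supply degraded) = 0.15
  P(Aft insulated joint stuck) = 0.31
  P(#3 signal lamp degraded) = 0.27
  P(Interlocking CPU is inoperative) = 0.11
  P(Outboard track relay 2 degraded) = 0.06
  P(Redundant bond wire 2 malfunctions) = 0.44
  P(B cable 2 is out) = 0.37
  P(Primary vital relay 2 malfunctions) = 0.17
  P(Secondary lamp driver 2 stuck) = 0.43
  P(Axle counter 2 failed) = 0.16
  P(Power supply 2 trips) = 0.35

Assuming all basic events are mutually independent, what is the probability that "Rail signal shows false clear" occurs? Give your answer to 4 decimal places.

P(Detection branch down) [OR] = 1 − (1−0.27) × (1−0.34) = 0.518200
P(Track circuit down) [AND] = 0.39 × 0.03 = 0.011700
P(Power stage unavailable) [OR] = 1 − (1−0.518200) × (1−0.34) × (1−0.011700) = 0.685732
P(Signal drive inoperative) [OR] = 1 − (1−0.685732) × (1−0.32) = 0.786298
P(Vital path lost) [AND] = 0.15 × 0.31 × 0.27 = 0.012555
P(Interlocking logic inoperative) [AND] = 0.11 × 0.06 × 0.44 = 0.002904
P(Detection branch 2 fails) [AND] = 0.012555 × 0.002904 = 0.000036
P(Track circuit 2 unavailable) [OR] = 1 − (1−0.37) × (1−0.17) × (1−0.43) × (1−0.16) = 0.749635
P(Rail signal shows false clear) [OR] = 1 − (1−0.786298) × (1−0.000036) × (1−0.749635) × (1−0.35) = 0.965224
Rounded to 4 decimal places: P(Rail signal shows false clear) ≈ 0.9652.

0.9652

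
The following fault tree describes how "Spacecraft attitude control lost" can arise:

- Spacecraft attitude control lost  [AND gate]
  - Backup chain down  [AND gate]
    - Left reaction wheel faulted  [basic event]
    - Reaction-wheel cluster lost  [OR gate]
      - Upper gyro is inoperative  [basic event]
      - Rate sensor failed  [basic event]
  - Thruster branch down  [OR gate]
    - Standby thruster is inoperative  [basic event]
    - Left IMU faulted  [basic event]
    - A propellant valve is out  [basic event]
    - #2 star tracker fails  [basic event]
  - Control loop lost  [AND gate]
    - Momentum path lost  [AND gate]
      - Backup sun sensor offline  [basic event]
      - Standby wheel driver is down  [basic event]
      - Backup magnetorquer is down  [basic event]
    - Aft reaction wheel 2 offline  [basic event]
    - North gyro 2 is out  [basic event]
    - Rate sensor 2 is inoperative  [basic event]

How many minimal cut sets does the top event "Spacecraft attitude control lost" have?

8

Reaction-wheel cluster lost [OR]: union of children's cut sets → 2 cut set(s).
Backup chain down [AND]: one cut set from each child combined → 1 × 2 = 2 cut set(s).
Thruster branch down [OR]: union of children's cut sets → 4 cut set(s).
Momentum path lost [AND]: one cut set from each child combined → 1 × 1 × 1 = 1 cut set(s).
Control loop lost [AND]: one cut set from each child combined → 1 × 1 × 1 × 1 = 1 cut set(s).
Spacecraft attitude control lost [AND]: one cut set from each child combined → 2 × 4 × 1 = 8 cut set(s).
Minimal cut sets: {Aft reaction wheel 2 offline, Backup magnetorquer is down, Backup sun sensor offline, Left reaction wheel faulted, North gyro 2 is out, Rate sensor 2 is inoperative, Standby thruster is inoperative, Standby wheel driver is down, Upper gyro is inoperative}; {Aft reaction wheel 2 offline, Backup magnetorquer is down, Backup sun sensor offline, Left IMU faulted, Left reaction wheel faulted, North gyro 2 is out, Rate sensor 2 is inoperative, Standby wheel driver is down, Upper gyro is inoperative}; {A propellant valve is out, Aft reaction wheel 2 offline, Backup magnetorquer is down, Backup sun sensor offline, Left reaction wheel faulted, North gyro 2 is out, Rate sensor 2 is inoperative, Standby wheel driver is down, Upper gyro is inoperative}; {#2 star tracker fails, Aft reaction wheel 2 offline, Backup magnetorquer is down, Backup sun sensor offline, Left reaction wheel faulted, North gyro 2 is out, Rate sensor 2 is inoperative, Standby wheel driver is down, Upper gyro is inoperative}; {Aft reaction wheel 2 offline, Backup magnetorquer is down, Backup sun sensor offline, Left reaction wheel faulted, North gyro 2 is out, Rate sensor 2 is inoperative, Rate sensor failed, Standby thruster is inoperative, Standby wheel driver is down}; {Aft reaction wheel 2 offline, Backup magnetorquer is down, Backup sun sensor offline, Left IMU faulted, Left reaction wheel faulted, North gyro 2 is out, Rate sensor 2 is inoperative, Rate sensor failed, Standby wheel driver is down}; {A propellant valve is out, Aft reaction wheel 2 offline, Backup magnetorquer is down, Backup sun sensor offline, Left reaction wheel faulted, North gyro 2 is out, Rate sensor 2 is inoperative, Rate sensor failed, Standby wheel driver is down}; {#2 star tracker fails, Aft reaction wheel 2 offline, Backup magnetorquer is down, Backup sun sensor offline, Left reaction wheel faulted, North gyro 2 is out, Rate sensor 2 is inoperative, Rate sensor failed, Standby wheel driver is down}.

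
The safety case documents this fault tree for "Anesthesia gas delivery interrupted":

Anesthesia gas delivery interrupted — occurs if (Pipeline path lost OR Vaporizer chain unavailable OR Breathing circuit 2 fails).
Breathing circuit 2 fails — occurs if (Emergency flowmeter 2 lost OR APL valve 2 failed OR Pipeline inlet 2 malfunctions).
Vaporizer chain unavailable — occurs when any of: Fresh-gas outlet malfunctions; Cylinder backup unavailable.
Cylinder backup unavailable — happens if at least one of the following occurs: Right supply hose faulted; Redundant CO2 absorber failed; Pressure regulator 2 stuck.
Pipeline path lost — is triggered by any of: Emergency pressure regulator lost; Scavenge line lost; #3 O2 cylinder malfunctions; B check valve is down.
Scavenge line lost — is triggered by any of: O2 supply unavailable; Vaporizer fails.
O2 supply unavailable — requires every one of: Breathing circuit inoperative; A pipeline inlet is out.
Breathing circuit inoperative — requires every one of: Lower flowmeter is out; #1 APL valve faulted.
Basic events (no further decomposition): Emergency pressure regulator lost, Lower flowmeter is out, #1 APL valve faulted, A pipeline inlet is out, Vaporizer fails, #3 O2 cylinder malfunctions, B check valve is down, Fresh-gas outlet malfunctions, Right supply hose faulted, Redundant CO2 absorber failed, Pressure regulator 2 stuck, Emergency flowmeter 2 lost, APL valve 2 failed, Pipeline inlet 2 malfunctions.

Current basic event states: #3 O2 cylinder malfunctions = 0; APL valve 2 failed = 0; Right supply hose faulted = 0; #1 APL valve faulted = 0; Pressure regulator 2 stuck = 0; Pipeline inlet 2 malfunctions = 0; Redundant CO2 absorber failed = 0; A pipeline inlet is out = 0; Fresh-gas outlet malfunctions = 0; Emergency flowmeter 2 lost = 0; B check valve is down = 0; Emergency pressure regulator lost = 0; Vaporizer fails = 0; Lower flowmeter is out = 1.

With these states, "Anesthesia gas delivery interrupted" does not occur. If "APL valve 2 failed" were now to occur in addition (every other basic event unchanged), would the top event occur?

Counterfactual: set "APL valve 2 failed" to occurred.
Breathing circuit inoperative [AND]: Lower flowmeter is out=occurs, #1 APL valve faulted=not → not all inputs occur → does not occur.
O2 supply unavailable [AND]: Breathing circuit inoperative=not, A pipeline inlet is out=not → not all inputs occur → does not occur.
Scavenge line lost [OR]: O2 supply unavailable=not, Vaporizer fails=not → no input occurs → does not occur.
Pipeline path lost [OR]: Emergency pressure regulator lost=not, Scavenge line lost=not, #3 O2 cylinder malfunctions=not, B check valve is down=not → no input occurs → does not occur.
Cylinder backup unavailable [OR]: Right supply hose faulted=not, Redundant CO2 absorber failed=not, Pressure regulator 2 stuck=not → no input occurs → does not occur.
Vaporizer chain unavailable [OR]: Fresh-gas outlet malfunctions=not, Cylinder backup unavailable=not → no input occurs → does not occur.
Breathing circuit 2 fails [OR]: Emergency flowmeter 2 lost=not, APL valve 2 failed=occurs, Pipeline inlet 2 malfunctions=not → at least one input occurs → occurs.
Anesthesia gas delivery interrupted [OR]: Pipeline path lost=not, Vaporizer chain unavailable=not, Breathing circuit 2 fails=occurs → at least one input occurs → occurs.

Yes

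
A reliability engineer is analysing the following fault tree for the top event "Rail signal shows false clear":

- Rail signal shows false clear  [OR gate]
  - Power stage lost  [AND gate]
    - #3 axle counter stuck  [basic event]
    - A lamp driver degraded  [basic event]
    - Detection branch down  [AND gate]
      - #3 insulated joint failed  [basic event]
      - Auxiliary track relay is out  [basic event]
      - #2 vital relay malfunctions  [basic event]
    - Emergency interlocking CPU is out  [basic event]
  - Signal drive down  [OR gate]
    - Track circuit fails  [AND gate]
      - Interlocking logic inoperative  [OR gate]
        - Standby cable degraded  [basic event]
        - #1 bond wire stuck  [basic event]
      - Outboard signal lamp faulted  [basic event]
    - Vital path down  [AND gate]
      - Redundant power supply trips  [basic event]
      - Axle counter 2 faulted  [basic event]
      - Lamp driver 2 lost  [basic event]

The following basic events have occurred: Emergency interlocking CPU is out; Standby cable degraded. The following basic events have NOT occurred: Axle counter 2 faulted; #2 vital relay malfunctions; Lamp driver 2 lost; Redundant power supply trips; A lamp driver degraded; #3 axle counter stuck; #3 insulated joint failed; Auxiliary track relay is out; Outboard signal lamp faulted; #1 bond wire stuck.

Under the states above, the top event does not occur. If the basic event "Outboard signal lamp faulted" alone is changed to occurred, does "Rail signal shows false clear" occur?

Counterfactual: set "Outboard signal lamp faulted" to occurred.
Detection branch down [AND]: #3 insulated joint failed=not, Auxiliary track relay is out=not, #2 vital relay malfunctions=not → not all inputs occur → does not occur.
Power stage lost [AND]: #3 axle counter stuck=not, A lamp driver degraded=not, Detection branch down=not, Emergency interlocking CPU is out=occurs → not all inputs occur → does not occur.
Interlocking logic inoperative [OR]: Standby cable degraded=occurs, #1 bond wire stuck=not → at least one input occurs → occurs.
Track circuit fails [AND]: Interlocking logic inoperative=occurs, Outboard signal lamp faulted=occurs → all inputs occur → occurs.
Vital path down [AND]: Redundant power supply trips=not, Axle counter 2 faulted=not, Lamp driver 2 lost=not → not all inputs occur → does not occur.
Signal drive down [OR]: Track circuit fails=occurs, Vital path down=not → at least one input occurs → occurs.
Rail signal shows false clear [OR]: Power stage lost=not, Signal drive down=occurs → at least one input occurs → occurs.

Yes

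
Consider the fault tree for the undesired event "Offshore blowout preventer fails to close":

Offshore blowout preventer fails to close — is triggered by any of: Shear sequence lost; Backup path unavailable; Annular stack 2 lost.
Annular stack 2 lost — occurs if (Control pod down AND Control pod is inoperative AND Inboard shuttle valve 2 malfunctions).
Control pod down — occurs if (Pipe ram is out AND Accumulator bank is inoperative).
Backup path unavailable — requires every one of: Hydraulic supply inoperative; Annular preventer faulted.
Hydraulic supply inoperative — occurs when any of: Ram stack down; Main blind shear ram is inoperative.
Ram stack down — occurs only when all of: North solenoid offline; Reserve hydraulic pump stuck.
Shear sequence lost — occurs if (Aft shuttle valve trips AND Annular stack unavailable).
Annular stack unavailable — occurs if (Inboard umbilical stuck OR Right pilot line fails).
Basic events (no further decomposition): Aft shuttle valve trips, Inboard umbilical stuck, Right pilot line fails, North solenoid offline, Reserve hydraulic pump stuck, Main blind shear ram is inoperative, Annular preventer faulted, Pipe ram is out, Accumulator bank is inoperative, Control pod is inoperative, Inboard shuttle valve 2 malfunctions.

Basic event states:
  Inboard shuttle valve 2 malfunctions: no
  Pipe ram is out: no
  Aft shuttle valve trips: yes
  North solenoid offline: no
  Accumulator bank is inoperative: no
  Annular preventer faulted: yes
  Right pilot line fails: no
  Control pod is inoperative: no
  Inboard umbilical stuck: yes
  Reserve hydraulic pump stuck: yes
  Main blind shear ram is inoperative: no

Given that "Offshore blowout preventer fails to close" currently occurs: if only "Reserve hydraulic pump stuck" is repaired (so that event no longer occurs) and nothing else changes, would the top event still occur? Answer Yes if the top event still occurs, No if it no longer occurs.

Yes

Counterfactual: set "Reserve hydraulic pump stuck" to not occurred.
Annular stack unavailable [OR]: Inboard umbilical stuck=occurs, Right pilot line fails=not → at least one input occurs → occurs.
Shear sequence lost [AND]: Aft shuttle valve trips=occurs, Annular stack unavailable=occurs → all inputs occur → occurs.
Ram stack down [AND]: North solenoid offline=not, Reserve hydraulic pump stuck=not → not all inputs occur → does not occur.
Hydraulic supply inoperative [OR]: Ram stack down=not, Main blind shear ram is inoperative=not → no input occurs → does not occur.
Backup path unavailable [AND]: Hydraulic supply inoperative=not, Annular preventer faulted=occurs → not all inputs occur → does not occur.
Control pod down [AND]: Pipe ram is out=not, Accumulator bank is inoperative=not → not all inputs occur → does not occur.
Annular stack 2 lost [AND]: Control pod down=not, Control pod is inoperative=not, Inboard shuttle valve 2 malfunctions=not → not all inputs occur → does not occur.
Offshore blowout preventer fails to close [OR]: Shear sequence lost=occurs, Backup path unavailable=not, Annular stack 2 lost=not → at least one input occurs → occurs.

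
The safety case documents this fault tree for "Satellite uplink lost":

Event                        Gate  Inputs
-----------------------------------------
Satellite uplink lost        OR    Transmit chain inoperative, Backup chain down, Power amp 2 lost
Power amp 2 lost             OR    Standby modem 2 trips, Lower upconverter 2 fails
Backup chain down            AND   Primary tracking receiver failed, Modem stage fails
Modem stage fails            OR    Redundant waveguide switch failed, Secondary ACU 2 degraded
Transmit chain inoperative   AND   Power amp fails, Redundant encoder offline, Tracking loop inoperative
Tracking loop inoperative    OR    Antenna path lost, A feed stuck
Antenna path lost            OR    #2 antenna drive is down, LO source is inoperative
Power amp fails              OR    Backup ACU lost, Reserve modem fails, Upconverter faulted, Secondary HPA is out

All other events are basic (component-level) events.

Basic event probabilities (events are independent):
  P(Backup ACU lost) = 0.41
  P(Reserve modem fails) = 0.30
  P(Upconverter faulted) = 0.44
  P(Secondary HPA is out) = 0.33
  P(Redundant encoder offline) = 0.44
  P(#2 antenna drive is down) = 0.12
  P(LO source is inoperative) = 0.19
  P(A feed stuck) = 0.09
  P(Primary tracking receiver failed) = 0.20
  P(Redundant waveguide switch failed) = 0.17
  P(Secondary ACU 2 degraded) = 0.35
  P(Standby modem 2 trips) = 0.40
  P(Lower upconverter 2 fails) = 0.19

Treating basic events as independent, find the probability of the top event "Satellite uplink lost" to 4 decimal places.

0.6164

P(Power amp fails) [OR] = 1 − (1−0.41) × (1−0.30) × (1−0.44) × (1−0.33) = 0.845042
P(Antenna path lost) [OR] = 1 − (1−0.12) × (1−0.19) = 0.287200
P(Tracking loop inoperative) [OR] = 1 − (1−0.287200) × (1−0.09) = 0.351352
P(Transmit chain inoperative) [AND] = 0.845042 × 0.44 × 0.351352 = 0.130639
P(Modem stage fails) [OR] = 1 − (1−0.17) × (1−0.35) = 0.460500
P(Backup chain down) [AND] = 0.20 × 0.460500 = 0.092100
P(Power amp 2 lost) [OR] = 1 − (1−0.40) × (1−0.19) = 0.514000
P(Satellite uplink lost) [OR] = 1 − (1−0.130639) × (1−0.092100) × (1−0.514000) = 0.616404
Rounded to 4 decimal places: P(Satellite uplink lost) ≈ 0.6164.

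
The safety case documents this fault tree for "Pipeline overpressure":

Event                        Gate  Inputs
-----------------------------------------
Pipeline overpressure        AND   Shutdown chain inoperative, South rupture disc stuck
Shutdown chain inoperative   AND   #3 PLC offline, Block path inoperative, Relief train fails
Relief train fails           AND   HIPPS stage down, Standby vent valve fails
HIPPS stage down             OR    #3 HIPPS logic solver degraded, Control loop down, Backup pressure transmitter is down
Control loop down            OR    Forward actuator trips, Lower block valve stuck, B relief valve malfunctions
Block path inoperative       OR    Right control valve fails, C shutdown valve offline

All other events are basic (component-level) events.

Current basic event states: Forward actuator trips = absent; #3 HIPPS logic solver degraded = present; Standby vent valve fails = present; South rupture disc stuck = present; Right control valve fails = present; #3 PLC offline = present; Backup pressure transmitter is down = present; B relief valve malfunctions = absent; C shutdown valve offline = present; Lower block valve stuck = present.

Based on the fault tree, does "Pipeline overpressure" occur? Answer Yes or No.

Block path inoperative [OR]: Right control valve fails=occurs, C shutdown valve offline=occurs → at least one input occurs → occurs.
Control loop down [OR]: Forward actuator trips=not, Lower block valve stuck=occurs, B relief valve malfunctions=not → at least one input occurs → occurs.
HIPPS stage down [OR]: #3 HIPPS logic solver degraded=occurs, Control loop down=occurs, Backup pressure transmitter is down=occurs → at least one input occurs → occurs.
Relief train fails [AND]: HIPPS stage down=occurs, Standby vent valve fails=occurs → all inputs occur → occurs.
Shutdown chain inoperative [AND]: #3 PLC offline=occurs, Block path inoperative=occurs, Relief train fails=occurs → all inputs occur → occurs.
Pipeline overpressure [AND]: Shutdown chain inoperative=occurs, South rupture disc stuck=occurs → all inputs occur → occurs.

Yes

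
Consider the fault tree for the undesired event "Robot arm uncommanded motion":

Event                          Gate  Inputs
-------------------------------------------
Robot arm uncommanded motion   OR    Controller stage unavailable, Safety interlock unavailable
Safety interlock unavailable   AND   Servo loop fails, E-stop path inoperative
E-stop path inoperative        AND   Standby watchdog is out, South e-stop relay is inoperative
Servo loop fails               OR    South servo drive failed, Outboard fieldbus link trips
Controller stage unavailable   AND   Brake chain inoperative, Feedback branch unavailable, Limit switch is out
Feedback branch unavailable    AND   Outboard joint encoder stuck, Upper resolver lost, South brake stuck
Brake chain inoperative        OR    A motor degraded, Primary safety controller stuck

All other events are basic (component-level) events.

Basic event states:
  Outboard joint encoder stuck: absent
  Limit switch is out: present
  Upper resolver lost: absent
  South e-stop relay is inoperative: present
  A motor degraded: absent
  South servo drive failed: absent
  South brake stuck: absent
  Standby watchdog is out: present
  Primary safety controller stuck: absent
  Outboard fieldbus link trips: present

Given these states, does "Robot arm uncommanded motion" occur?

Yes

Brake chain inoperative [OR]: A motor degraded=not, Primary safety controller stuck=not → no input occurs → does not occur.
Feedback branch unavailable [AND]: Outboard joint encoder stuck=not, Upper resolver lost=not, South brake stuck=not → not all inputs occur → does not occur.
Controller stage unavailable [AND]: Brake chain inoperative=not, Feedback branch unavailable=not, Limit switch is out=occurs → not all inputs occur → does not occur.
Servo loop fails [OR]: South servo drive failed=not, Outboard fieldbus link trips=occurs → at least one input occurs → occurs.
E-stop path inoperative [AND]: Standby watchdog is out=occurs, South e-stop relay is inoperative=occurs → all inputs occur → occurs.
Safety interlock unavailable [AND]: Servo loop fails=occurs, E-stop path inoperative=occurs → all inputs occur → occurs.
Robot arm uncommanded motion [OR]: Controller stage unavailable=not, Safety interlock unavailable=occurs → at least one input occurs → occurs.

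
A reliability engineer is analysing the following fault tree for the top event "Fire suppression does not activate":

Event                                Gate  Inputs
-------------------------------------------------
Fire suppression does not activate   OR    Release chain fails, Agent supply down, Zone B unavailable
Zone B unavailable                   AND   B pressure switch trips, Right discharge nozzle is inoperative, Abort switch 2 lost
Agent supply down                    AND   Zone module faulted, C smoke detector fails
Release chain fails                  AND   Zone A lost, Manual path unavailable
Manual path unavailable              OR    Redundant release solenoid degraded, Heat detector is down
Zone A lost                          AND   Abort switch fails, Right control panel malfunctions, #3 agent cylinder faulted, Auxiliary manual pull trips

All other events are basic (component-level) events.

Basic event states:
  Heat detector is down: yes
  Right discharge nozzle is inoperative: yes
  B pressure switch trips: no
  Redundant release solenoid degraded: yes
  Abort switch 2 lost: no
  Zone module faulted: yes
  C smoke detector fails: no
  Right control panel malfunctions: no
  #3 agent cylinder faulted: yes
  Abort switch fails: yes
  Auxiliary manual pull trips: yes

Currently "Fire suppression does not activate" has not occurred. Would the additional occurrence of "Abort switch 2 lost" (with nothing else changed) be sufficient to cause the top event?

Counterfactual: set "Abort switch 2 lost" to occurred.
Zone A lost [AND]: Abort switch fails=occurs, Right control panel malfunctions=not, #3 agent cylinder faulted=occurs, Auxiliary manual pull trips=occurs → not all inputs occur → does not occur.
Manual path unavailable [OR]: Redundant release solenoid degraded=occurs, Heat detector is down=occurs → at least one input occurs → occurs.
Release chain fails [AND]: Zone A lost=not, Manual path unavailable=occurs → not all inputs occur → does not occur.
Agent supply down [AND]: Zone module faulted=occurs, C smoke detector fails=not → not all inputs occur → does not occur.
Zone B unavailable [AND]: B pressure switch trips=not, Right discharge nozzle is inoperative=occurs, Abort switch 2 lost=occurs → not all inputs occur → does not occur.
Fire suppression does not activate [OR]: Release chain fails=not, Agent supply down=not, Zone B unavailable=not → no input occurs → does not occur.

No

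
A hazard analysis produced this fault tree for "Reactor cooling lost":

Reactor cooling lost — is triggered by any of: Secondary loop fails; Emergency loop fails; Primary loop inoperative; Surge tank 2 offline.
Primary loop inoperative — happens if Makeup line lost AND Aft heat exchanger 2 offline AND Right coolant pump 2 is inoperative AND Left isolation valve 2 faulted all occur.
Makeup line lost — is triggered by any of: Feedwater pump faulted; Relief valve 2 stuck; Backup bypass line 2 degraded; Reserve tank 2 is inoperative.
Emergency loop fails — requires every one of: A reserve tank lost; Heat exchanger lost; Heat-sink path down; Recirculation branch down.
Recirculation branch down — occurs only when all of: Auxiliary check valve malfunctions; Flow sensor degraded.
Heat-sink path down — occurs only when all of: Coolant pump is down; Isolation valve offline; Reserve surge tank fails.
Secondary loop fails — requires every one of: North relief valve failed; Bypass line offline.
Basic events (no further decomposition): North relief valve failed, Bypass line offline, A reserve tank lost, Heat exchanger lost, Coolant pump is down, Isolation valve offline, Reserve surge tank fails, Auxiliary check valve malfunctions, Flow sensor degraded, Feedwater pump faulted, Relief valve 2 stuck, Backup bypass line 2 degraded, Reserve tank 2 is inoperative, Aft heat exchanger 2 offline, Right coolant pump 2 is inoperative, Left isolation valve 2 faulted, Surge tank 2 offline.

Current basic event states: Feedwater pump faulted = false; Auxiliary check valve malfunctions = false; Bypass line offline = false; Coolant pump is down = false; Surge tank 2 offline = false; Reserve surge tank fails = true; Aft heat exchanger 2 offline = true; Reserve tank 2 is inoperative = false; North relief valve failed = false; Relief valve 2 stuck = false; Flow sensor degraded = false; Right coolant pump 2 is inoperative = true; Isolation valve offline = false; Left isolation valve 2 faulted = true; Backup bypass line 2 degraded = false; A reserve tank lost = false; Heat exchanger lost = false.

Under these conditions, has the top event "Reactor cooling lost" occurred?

No

Secondary loop fails [AND]: North relief valve failed=not, Bypass line offline=not → not all inputs occur → does not occur.
Heat-sink path down [AND]: Coolant pump is down=not, Isolation valve offline=not, Reserve surge tank fails=occurs → not all inputs occur → does not occur.
Recirculation branch down [AND]: Auxiliary check valve malfunctions=not, Flow sensor degraded=not → not all inputs occur → does not occur.
Emergency loop fails [AND]: A reserve tank lost=not, Heat exchanger lost=not, Heat-sink path down=not, Recirculation branch down=not → not all inputs occur → does not occur.
Makeup line lost [OR]: Feedwater pump faulted=not, Relief valve 2 stuck=not, Backup bypass line 2 degraded=not, Reserve tank 2 is inoperative=not → no input occurs → does not occur.
Primary loop inoperative [AND]: Makeup line lost=not, Aft heat exchanger 2 offline=occurs, Right coolant pump 2 is inoperative=occurs, Left isolation valve 2 faulted=occurs → not all inputs occur → does not occur.
Reactor cooling lost [OR]: Secondary loop fails=not, Emergency loop fails=not, Primary loop inoperative=not, Surge tank 2 offline=not → no input occurs → does not occur.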